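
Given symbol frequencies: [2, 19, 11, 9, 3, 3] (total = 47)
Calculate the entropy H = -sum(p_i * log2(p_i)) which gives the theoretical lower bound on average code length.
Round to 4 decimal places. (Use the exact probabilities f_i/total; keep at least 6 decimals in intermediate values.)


Per-symbol terms -p_i * log2(p_i) with p_i = f_i/47:
  p = 2/47 = 0.042553: log2(p) = -4.554589, -p*log2(p) = 0.193812
  p = 19/47 = 0.404255: log2(p) = -1.306661, -p*log2(p) = 0.528225
  p = 11/47 = 0.234043: log2(p) = -2.095157, -p*log2(p) = 0.490356
  p = 9/47 = 0.191489: log2(p) = -2.384664, -p*log2(p) = 0.456638
  p = 3/47 = 0.063830: log2(p) = -3.969626, -p*log2(p) = 0.253380
  p = 3/47 = 0.063830: log2(p) = -3.969626, -p*log2(p) = 0.253380
H = 0.193812 + 0.528225 + 0.490356 + 0.456638 + 0.253380 + 0.253380 = 2.175791

H = 2.1758 bits/symbol


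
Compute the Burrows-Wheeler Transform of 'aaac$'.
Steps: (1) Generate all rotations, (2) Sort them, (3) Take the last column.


Rotations (sorted):
  0: $aaac -> last char: c
  1: aaac$ -> last char: $
  2: aac$a -> last char: a
  3: ac$aa -> last char: a
  4: c$aaa -> last char: a


BWT = c$aaa


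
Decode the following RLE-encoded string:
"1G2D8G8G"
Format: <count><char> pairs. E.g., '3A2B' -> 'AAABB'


Expanding each <count><char> pair:
  1G -> 'G'
  2D -> 'DD'
  8G -> 'GGGGGGGG'
  8G -> 'GGGGGGGG'

Decoded = GDDGGGGGGGGGGGGGGGG


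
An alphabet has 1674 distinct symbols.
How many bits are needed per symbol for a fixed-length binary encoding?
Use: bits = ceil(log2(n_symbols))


log2(1674) = 10.7091
Bracket: 2^10 = 1024 < 1674 <= 2^11 = 2048
So ceil(log2(1674)) = 11

bits = ceil(log2(1674)) = ceil(10.7091) = 11 bits


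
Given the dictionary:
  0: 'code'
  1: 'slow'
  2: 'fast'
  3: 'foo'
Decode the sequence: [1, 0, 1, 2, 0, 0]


Look up each index in the dictionary:
  1 -> 'slow'
  0 -> 'code'
  1 -> 'slow'
  2 -> 'fast'
  0 -> 'code'
  0 -> 'code'

Decoded: "slow code slow fast code code"


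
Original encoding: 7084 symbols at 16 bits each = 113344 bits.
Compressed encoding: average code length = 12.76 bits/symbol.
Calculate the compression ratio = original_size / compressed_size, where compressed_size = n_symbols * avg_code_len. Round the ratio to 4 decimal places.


original_size = n_symbols * orig_bits = 7084 * 16 = 113344 bits
compressed_size = n_symbols * avg_code_len = 7084 * 12.76 = 90391.84 bits
ratio = original_size / compressed_size = 113344 / 90391.84 = 1.2539

Compression ratio = 1.2539


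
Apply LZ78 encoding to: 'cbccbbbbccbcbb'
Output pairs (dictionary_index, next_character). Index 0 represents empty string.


LZ78 encoding steps:
Dictionary: {0: ''}
Step 1: w='' (idx 0), next='c' -> output (0, 'c'), add 'c' as idx 1
Step 2: w='' (idx 0), next='b' -> output (0, 'b'), add 'b' as idx 2
Step 3: w='c' (idx 1), next='c' -> output (1, 'c'), add 'cc' as idx 3
Step 4: w='b' (idx 2), next='b' -> output (2, 'b'), add 'bb' as idx 4
Step 5: w='bb' (idx 4), next='c' -> output (4, 'c'), add 'bbc' as idx 5
Step 6: w='c' (idx 1), next='b' -> output (1, 'b'), add 'cb' as idx 6
Step 7: w='cb' (idx 6), next='b' -> output (6, 'b'), add 'cbb' as idx 7


Encoded: [(0, 'c'), (0, 'b'), (1, 'c'), (2, 'b'), (4, 'c'), (1, 'b'), (6, 'b')]


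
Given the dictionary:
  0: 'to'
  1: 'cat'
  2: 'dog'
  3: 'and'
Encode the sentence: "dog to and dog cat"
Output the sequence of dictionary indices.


Look up each word in the dictionary:
  'dog' -> 2
  'to' -> 0
  'and' -> 3
  'dog' -> 2
  'cat' -> 1

Encoded: [2, 0, 3, 2, 1]


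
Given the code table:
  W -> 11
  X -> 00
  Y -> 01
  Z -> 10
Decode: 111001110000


Decoding:
11 -> W
10 -> Z
01 -> Y
11 -> W
00 -> X
00 -> X


Result: WZYWXX


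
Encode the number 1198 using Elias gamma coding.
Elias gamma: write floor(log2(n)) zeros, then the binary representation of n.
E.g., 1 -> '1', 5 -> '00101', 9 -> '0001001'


num_bits = floor(log2(1198)) + 1 = 11
leading_zeros = num_bits - 1 = 10
binary(1198) = 10010101110

Elias gamma(1198) = '0000000000' + '10010101110' = 000000000010010101110 (21 bits)


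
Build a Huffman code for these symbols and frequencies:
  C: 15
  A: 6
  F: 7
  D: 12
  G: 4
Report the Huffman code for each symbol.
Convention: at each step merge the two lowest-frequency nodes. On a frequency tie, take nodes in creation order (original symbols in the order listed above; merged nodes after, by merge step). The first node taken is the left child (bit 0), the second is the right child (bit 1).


Huffman tree construction:
Step 1: Merge G(4) + A(6) = 10
Step 2: Merge F(7) + (G+A)(10) = 17
Step 3: Merge D(12) + C(15) = 27
Step 4: Merge (F+(G+A))(17) + (D+C)(27) = 44
Read each symbol's code off the tree from the root (left child = 0, right child = 1).

Codes:
  C: 11 (length 2)
  A: 011 (length 3)
  F: 00 (length 2)
  D: 10 (length 2)
  G: 010 (length 3)
Average code length: 98/44 = 2.2273 bits/symbol


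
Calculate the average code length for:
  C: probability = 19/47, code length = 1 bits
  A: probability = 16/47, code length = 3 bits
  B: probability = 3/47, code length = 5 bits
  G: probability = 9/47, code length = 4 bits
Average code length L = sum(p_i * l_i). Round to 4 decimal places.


Weighted contributions p_i * l_i:
  C: (19/47) * 1 = 19/47
  A: (16/47) * 3 = 48/47
  B: (3/47) * 5 = 15/47
  G: (9/47) * 4 = 36/47
Sum = (19 + 48 + 15 + 36)/47 = 118/47

L = 118/47 = 2.5106 bits/symbol


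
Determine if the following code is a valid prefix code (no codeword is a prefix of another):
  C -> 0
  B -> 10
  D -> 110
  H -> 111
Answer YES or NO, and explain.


Checking each pair (does one codeword prefix another?):
  C='0' vs B='10': no prefix
  C='0' vs D='110': no prefix
  C='0' vs H='111': no prefix
  B='10' vs C='0': no prefix
  B='10' vs D='110': no prefix
  B='10' vs H='111': no prefix
  D='110' vs C='0': no prefix
  D='110' vs B='10': no prefix
  D='110' vs H='111': no prefix
  H='111' vs C='0': no prefix
  H='111' vs B='10': no prefix
  H='111' vs D='110': no prefix
No violation found over all pairs.

YES -- this is a valid prefix code. No codeword is a prefix of any other codeword.


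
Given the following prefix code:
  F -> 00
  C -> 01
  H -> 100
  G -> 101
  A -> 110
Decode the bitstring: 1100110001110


Decoding step by step:
Bits 110 -> A
Bits 01 -> C
Bits 100 -> H
Bits 01 -> C
Bits 110 -> A


Decoded message: ACHCA


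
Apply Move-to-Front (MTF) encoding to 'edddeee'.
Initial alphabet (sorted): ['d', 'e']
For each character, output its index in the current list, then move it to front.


MTF encoding:
'e': index 1 in ['d', 'e'] -> ['e', 'd']
'd': index 1 in ['e', 'd'] -> ['d', 'e']
'd': index 0 in ['d', 'e'] -> ['d', 'e']
'd': index 0 in ['d', 'e'] -> ['d', 'e']
'e': index 1 in ['d', 'e'] -> ['e', 'd']
'e': index 0 in ['e', 'd'] -> ['e', 'd']
'e': index 0 in ['e', 'd'] -> ['e', 'd']


Output: [1, 1, 0, 0, 1, 0, 0]


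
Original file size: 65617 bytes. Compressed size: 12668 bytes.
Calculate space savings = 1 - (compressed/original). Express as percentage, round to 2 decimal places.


ratio = compressed/original = 12668/65617 = 0.19306
savings = 1 - ratio = 1 - 0.19306 = 0.80694
as a percentage: 0.80694 * 100 = 80.69%

Space savings = 1 - 12668/65617 = 80.69%


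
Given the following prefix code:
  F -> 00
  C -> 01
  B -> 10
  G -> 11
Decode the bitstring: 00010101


Decoding step by step:
Bits 00 -> F
Bits 01 -> C
Bits 01 -> C
Bits 01 -> C


Decoded message: FCCC


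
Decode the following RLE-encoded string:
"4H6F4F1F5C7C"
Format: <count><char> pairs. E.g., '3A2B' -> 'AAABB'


Expanding each <count><char> pair:
  4H -> 'HHHH'
  6F -> 'FFFFFF'
  4F -> 'FFFF'
  1F -> 'F'
  5C -> 'CCCCC'
  7C -> 'CCCCCCC'

Decoded = HHHHFFFFFFFFFFFCCCCCCCCCCCC


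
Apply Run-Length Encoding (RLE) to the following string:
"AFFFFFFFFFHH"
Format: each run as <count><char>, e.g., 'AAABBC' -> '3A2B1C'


Scanning runs left to right:
  i=0: run of 'A' x 1 -> '1A'
  i=1: run of 'F' x 9 -> '9F'
  i=10: run of 'H' x 2 -> '2H'

RLE = 1A9F2H


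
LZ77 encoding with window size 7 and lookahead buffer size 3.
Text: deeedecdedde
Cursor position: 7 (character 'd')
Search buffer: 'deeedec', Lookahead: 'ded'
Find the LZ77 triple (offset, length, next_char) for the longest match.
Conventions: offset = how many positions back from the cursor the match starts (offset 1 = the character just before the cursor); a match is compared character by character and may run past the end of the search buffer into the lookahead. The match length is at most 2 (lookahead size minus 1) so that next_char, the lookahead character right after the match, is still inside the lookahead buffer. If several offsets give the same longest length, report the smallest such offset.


Try each offset into the search buffer:
  offset=1 (pos 6, char 'c'): match length 0
  offset=2 (pos 5, char 'e'): match length 0
  offset=3 (pos 4, char 'd'): match length 2
  offset=4 (pos 3, char 'e'): match length 0
  offset=5 (pos 2, char 'e'): match length 0
  offset=6 (pos 1, char 'e'): match length 0
  offset=7 (pos 0, char 'd'): match length 2
Longest match has length 2, found at offsets 3, 7; take the smallest, offset 3.
next_char = character at position 7 + 2 = 9 -> 'd'

Best match: offset=3, length=2 (matching 'de' starting at position 4)
LZ77 triple: (3, 2, 'd')


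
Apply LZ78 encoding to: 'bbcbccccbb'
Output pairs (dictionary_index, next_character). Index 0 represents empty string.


LZ78 encoding steps:
Dictionary: {0: ''}
Step 1: w='' (idx 0), next='b' -> output (0, 'b'), add 'b' as idx 1
Step 2: w='b' (idx 1), next='c' -> output (1, 'c'), add 'bc' as idx 2
Step 3: w='bc' (idx 2), next='c' -> output (2, 'c'), add 'bcc' as idx 3
Step 4: w='' (idx 0), next='c' -> output (0, 'c'), add 'c' as idx 4
Step 5: w='c' (idx 4), next='b' -> output (4, 'b'), add 'cb' as idx 5
Step 6: w='b' (idx 1), end of input -> output (1, '')


Encoded: [(0, 'b'), (1, 'c'), (2, 'c'), (0, 'c'), (4, 'b'), (1, '')]


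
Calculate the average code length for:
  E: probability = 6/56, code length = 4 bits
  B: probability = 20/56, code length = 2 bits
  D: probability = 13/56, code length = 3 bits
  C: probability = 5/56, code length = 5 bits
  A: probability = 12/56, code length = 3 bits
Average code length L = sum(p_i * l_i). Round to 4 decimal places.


Weighted contributions p_i * l_i:
  E: (6/56) * 4 = 24/56
  B: (20/56) * 2 = 40/56
  D: (13/56) * 3 = 39/56
  C: (5/56) * 5 = 25/56
  A: (12/56) * 3 = 36/56
Sum = (24 + 40 + 39 + 25 + 36)/56 = 164/56

L = 164/56 = 2.9286 bits/symbol


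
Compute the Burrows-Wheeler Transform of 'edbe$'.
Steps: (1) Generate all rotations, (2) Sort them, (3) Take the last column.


Rotations (sorted):
  0: $edbe -> last char: e
  1: be$ed -> last char: d
  2: dbe$e -> last char: e
  3: e$edb -> last char: b
  4: edbe$ -> last char: $


BWT = edeb$


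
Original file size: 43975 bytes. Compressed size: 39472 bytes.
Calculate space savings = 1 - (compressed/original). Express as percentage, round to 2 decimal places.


ratio = compressed/original = 39472/43975 = 0.897601
savings = 1 - ratio = 1 - 0.897601 = 0.102399
as a percentage: 0.102399 * 100 = 10.24%

Space savings = 1 - 39472/43975 = 10.24%


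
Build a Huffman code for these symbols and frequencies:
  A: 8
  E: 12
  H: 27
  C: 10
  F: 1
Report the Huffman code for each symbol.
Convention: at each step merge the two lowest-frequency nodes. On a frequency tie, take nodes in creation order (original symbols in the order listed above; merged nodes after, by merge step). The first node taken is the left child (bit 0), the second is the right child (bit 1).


Huffman tree construction:
Step 1: Merge F(1) + A(8) = 9
Step 2: Merge (F+A)(9) + C(10) = 19
Step 3: Merge E(12) + ((F+A)+C)(19) = 31
Step 4: Merge H(27) + (E+((F+A)+C))(31) = 58
Read each symbol's code off the tree from the root (left child = 0, right child = 1).

Codes:
  A: 1101 (length 4)
  E: 10 (length 2)
  H: 0 (length 1)
  C: 111 (length 3)
  F: 1100 (length 4)
Average code length: 117/58 = 2.0172 bits/symbol


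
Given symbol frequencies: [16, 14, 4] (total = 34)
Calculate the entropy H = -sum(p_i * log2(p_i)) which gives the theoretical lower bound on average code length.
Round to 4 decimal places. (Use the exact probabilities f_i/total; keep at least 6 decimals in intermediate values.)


Per-symbol terms -p_i * log2(p_i) with p_i = f_i/34:
  p = 16/34 = 0.470588: log2(p) = -1.087463, -p*log2(p) = 0.511747
  p = 14/34 = 0.411765: log2(p) = -1.280108, -p*log2(p) = 0.527103
  p = 4/34 = 0.117647: log2(p) = -3.087463, -p*log2(p) = 0.363231
H = 0.511747 + 0.527103 + 0.363231 = 1.402081

H = 1.4021 bits/symbol


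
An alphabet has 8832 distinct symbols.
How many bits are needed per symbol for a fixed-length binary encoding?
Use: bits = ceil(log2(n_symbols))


log2(8832) = 13.1085
Bracket: 2^13 = 8192 < 8832 <= 2^14 = 16384
So ceil(log2(8832)) = 14

bits = ceil(log2(8832)) = ceil(13.1085) = 14 bits


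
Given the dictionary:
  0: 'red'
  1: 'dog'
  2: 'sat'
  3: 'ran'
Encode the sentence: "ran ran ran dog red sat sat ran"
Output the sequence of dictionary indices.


Look up each word in the dictionary:
  'ran' -> 3
  'ran' -> 3
  'ran' -> 3
  'dog' -> 1
  'red' -> 0
  'sat' -> 2
  'sat' -> 2
  'ran' -> 3

Encoded: [3, 3, 3, 1, 0, 2, 2, 3]


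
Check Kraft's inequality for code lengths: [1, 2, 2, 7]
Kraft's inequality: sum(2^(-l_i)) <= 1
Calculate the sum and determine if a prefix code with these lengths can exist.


Sum = 2^(-1) + 2^(-2) + 2^(-2) + 2^(-7)
    = 0.5 + 0.25 + 0.25 + 0.0078125
    = 129/128 = 1.0078125
Since 1.0078125 > 1, Kraft's inequality is NOT satisfied.
A prefix code with these lengths CANNOT exist.

Kraft sum = 1.0078125. Not satisfied.


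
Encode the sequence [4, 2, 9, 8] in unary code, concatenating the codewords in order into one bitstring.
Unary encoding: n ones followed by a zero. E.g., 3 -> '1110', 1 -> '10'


Encode each number as n ones followed by a terminating 0:
  4 -> 11110 (5 bits)
  2 -> 110 (3 bits)
  9 -> 1111111110 (10 bits)
  8 -> 111111110 (9 bits)
Total length = 5 + 3 + 10 + 9 = 27 bits.

Unary([4, 2, 9, 8]) = 111101101111111110111111110 (27 bits)


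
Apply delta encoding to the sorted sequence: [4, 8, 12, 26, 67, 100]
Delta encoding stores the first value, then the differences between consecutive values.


First value: 4
Deltas:
  8 - 4 = 4
  12 - 8 = 4
  26 - 12 = 14
  67 - 26 = 41
  100 - 67 = 33


Delta encoded: [4, 4, 4, 14, 41, 33]


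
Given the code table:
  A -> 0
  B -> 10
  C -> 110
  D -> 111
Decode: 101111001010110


Decoding:
10 -> B
111 -> D
10 -> B
0 -> A
10 -> B
10 -> B
110 -> C


Result: BDBABBC


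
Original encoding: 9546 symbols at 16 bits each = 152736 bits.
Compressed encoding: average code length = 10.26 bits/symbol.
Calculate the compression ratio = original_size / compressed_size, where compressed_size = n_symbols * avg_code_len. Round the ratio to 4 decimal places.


original_size = n_symbols * orig_bits = 9546 * 16 = 152736 bits
compressed_size = n_symbols * avg_code_len = 9546 * 10.26 = 97941.96 bits
ratio = original_size / compressed_size = 152736 / 97941.96 = 1.5595

Compression ratio = 1.5595


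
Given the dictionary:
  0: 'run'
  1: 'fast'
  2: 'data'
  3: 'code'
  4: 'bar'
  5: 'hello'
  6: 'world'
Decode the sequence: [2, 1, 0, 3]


Look up each index in the dictionary:
  2 -> 'data'
  1 -> 'fast'
  0 -> 'run'
  3 -> 'code'

Decoded: "data fast run code"


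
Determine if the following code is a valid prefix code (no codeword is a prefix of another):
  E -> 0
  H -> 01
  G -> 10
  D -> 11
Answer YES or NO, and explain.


Checking each pair (does one codeword prefix another?):
  E='0' vs H='01': prefix -- VIOLATION

NO -- this is NOT a valid prefix code. E (0) is a prefix of H (01).


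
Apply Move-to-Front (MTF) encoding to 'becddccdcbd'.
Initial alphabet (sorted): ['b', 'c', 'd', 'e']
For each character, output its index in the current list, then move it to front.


MTF encoding:
'b': index 0 in ['b', 'c', 'd', 'e'] -> ['b', 'c', 'd', 'e']
'e': index 3 in ['b', 'c', 'd', 'e'] -> ['e', 'b', 'c', 'd']
'c': index 2 in ['e', 'b', 'c', 'd'] -> ['c', 'e', 'b', 'd']
'd': index 3 in ['c', 'e', 'b', 'd'] -> ['d', 'c', 'e', 'b']
'd': index 0 in ['d', 'c', 'e', 'b'] -> ['d', 'c', 'e', 'b']
'c': index 1 in ['d', 'c', 'e', 'b'] -> ['c', 'd', 'e', 'b']
'c': index 0 in ['c', 'd', 'e', 'b'] -> ['c', 'd', 'e', 'b']
'd': index 1 in ['c', 'd', 'e', 'b'] -> ['d', 'c', 'e', 'b']
'c': index 1 in ['d', 'c', 'e', 'b'] -> ['c', 'd', 'e', 'b']
'b': index 3 in ['c', 'd', 'e', 'b'] -> ['b', 'c', 'd', 'e']
'd': index 2 in ['b', 'c', 'd', 'e'] -> ['d', 'b', 'c', 'e']


Output: [0, 3, 2, 3, 0, 1, 0, 1, 1, 3, 2]


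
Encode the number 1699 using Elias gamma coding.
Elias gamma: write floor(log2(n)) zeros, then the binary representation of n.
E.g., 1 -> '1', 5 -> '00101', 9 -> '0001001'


num_bits = floor(log2(1699)) + 1 = 11
leading_zeros = num_bits - 1 = 10
binary(1699) = 11010100011

Elias gamma(1699) = '0000000000' + '11010100011' = 000000000011010100011 (21 bits)


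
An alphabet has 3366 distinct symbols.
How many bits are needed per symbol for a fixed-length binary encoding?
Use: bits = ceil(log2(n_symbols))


log2(3366) = 11.7168
Bracket: 2^11 = 2048 < 3366 <= 2^12 = 4096
So ceil(log2(3366)) = 12

bits = ceil(log2(3366)) = ceil(11.7168) = 12 bits


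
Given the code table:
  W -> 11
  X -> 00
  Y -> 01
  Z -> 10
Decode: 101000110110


Decoding:
10 -> Z
10 -> Z
00 -> X
11 -> W
01 -> Y
10 -> Z


Result: ZZXWYZ


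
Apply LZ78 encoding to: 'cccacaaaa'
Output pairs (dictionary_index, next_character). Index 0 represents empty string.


LZ78 encoding steps:
Dictionary: {0: ''}
Step 1: w='' (idx 0), next='c' -> output (0, 'c'), add 'c' as idx 1
Step 2: w='c' (idx 1), next='c' -> output (1, 'c'), add 'cc' as idx 2
Step 3: w='' (idx 0), next='a' -> output (0, 'a'), add 'a' as idx 3
Step 4: w='c' (idx 1), next='a' -> output (1, 'a'), add 'ca' as idx 4
Step 5: w='a' (idx 3), next='a' -> output (3, 'a'), add 'aa' as idx 5
Step 6: w='a' (idx 3), end of input -> output (3, '')


Encoded: [(0, 'c'), (1, 'c'), (0, 'a'), (1, 'a'), (3, 'a'), (3, '')]


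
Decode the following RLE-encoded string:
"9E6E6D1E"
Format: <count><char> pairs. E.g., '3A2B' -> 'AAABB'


Expanding each <count><char> pair:
  9E -> 'EEEEEEEEE'
  6E -> 'EEEEEE'
  6D -> 'DDDDDD'
  1E -> 'E'

Decoded = EEEEEEEEEEEEEEEDDDDDDE


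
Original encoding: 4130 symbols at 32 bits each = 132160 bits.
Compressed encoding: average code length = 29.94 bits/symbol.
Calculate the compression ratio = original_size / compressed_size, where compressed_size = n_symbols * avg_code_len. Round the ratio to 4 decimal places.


original_size = n_symbols * orig_bits = 4130 * 32 = 132160 bits
compressed_size = n_symbols * avg_code_len = 4130 * 29.94 = 123652.2 bits
ratio = original_size / compressed_size = 132160 / 123652.2 = 1.0688

Compression ratio = 1.0688


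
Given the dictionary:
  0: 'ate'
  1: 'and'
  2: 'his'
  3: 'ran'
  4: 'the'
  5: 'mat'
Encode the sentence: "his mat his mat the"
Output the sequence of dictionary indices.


Look up each word in the dictionary:
  'his' -> 2
  'mat' -> 5
  'his' -> 2
  'mat' -> 5
  'the' -> 4

Encoded: [2, 5, 2, 5, 4]


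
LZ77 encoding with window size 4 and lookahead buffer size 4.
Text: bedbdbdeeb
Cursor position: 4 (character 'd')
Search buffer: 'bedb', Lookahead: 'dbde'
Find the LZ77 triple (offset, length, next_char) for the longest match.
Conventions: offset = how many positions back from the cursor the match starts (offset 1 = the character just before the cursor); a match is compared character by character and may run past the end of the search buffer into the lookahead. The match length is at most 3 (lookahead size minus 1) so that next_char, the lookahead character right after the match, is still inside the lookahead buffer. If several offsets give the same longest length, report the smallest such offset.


Try each offset into the search buffer:
  offset=1 (pos 3, char 'b'): match length 0
  offset=2 (pos 2, char 'd'): match length 3
  offset=3 (pos 1, char 'e'): match length 0
  offset=4 (pos 0, char 'b'): match length 0
Longest match has length 3 at offset 2.
next_char = character at position 4 + 3 = 7 -> 'e'

Best match: offset=2, length=3 (matching 'dbd' starting at position 2)
LZ77 triple: (2, 3, 'e')


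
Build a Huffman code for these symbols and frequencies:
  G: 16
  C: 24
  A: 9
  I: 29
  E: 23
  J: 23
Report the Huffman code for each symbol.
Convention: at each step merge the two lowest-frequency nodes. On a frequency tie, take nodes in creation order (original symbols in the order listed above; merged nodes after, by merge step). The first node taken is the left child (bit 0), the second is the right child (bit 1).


Huffman tree construction:
Step 1: Merge A(9) + G(16) = 25
Step 2: Merge E(23) + J(23) = 46
Step 3: Merge C(24) + (A+G)(25) = 49
Step 4: Merge I(29) + (E+J)(46) = 75
Step 5: Merge (C+(A+G))(49) + (I+(E+J))(75) = 124
Read each symbol's code off the tree from the root (left child = 0, right child = 1).

Codes:
  G: 011 (length 3)
  C: 00 (length 2)
  A: 010 (length 3)
  I: 10 (length 2)
  E: 110 (length 3)
  J: 111 (length 3)
Average code length: 319/124 = 2.5726 bits/symbol


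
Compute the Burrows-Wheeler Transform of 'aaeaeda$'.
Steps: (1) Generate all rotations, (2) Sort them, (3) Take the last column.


Rotations (sorted):
  0: $aaeaeda -> last char: a
  1: a$aaeaed -> last char: d
  2: aaeaeda$ -> last char: $
  3: aeaeda$a -> last char: a
  4: aeda$aae -> last char: e
  5: da$aaeae -> last char: e
  6: eaeda$aa -> last char: a
  7: eda$aaea -> last char: a


BWT = ad$aeeaa


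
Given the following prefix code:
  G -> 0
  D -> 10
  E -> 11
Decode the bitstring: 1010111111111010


Decoding step by step:
Bits 10 -> D
Bits 10 -> D
Bits 11 -> E
Bits 11 -> E
Bits 11 -> E
Bits 11 -> E
Bits 10 -> D
Bits 10 -> D


Decoded message: DDEEEEDD


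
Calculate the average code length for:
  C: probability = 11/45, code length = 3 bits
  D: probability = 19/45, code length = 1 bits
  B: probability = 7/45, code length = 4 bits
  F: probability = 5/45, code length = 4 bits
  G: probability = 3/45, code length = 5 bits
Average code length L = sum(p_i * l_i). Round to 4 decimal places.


Weighted contributions p_i * l_i:
  C: (11/45) * 3 = 33/45
  D: (19/45) * 1 = 19/45
  B: (7/45) * 4 = 28/45
  F: (5/45) * 4 = 20/45
  G: (3/45) * 5 = 15/45
Sum = (33 + 19 + 28 + 20 + 15)/45 = 115/45

L = 115/45 = 2.5556 bits/symbol


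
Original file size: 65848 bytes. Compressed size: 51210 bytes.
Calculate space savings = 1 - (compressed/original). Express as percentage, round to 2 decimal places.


ratio = compressed/original = 51210/65848 = 0.7777
savings = 1 - ratio = 1 - 0.7777 = 0.2223
as a percentage: 0.2223 * 100 = 22.23%

Space savings = 1 - 51210/65848 = 22.23%


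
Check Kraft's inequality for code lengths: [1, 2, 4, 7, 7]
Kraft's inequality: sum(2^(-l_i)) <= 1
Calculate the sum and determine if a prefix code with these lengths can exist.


Sum = 2^(-1) + 2^(-2) + 2^(-4) + 2^(-7) + 2^(-7)
    = 0.5 + 0.25 + 0.0625 + 0.0078125 + 0.0078125
    = 106/128 = 0.828125
Since 0.828125 <= 1, Kraft's inequality IS satisfied.
A prefix code with these lengths CAN exist.

Kraft sum = 0.828125. Satisfied.


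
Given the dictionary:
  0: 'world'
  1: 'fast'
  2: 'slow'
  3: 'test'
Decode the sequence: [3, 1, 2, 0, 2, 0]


Look up each index in the dictionary:
  3 -> 'test'
  1 -> 'fast'
  2 -> 'slow'
  0 -> 'world'
  2 -> 'slow'
  0 -> 'world'

Decoded: "test fast slow world slow world"


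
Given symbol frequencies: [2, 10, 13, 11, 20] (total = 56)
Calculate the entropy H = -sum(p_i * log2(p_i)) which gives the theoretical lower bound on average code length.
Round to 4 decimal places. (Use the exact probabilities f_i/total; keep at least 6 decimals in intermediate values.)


Per-symbol terms -p_i * log2(p_i) with p_i = f_i/56:
  p = 2/56 = 0.035714: log2(p) = -4.807355, -p*log2(p) = 0.171691
  p = 10/56 = 0.178571: log2(p) = -2.485427, -p*log2(p) = 0.443826
  p = 13/56 = 0.232143: log2(p) = -2.106915, -p*log2(p) = 0.489105
  p = 11/56 = 0.196429: log2(p) = -2.347923, -p*log2(p) = 0.461199
  p = 20/56 = 0.357143: log2(p) = -1.485427, -p*log2(p) = 0.530510
H = 0.171691 + 0.443826 + 0.489105 + 0.461199 + 0.530510 = 2.096331

H = 2.0963 bits/symbol


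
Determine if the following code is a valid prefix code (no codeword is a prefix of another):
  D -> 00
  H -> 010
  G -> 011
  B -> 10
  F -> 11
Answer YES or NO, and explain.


Checking each pair (does one codeword prefix another?):
  D='00' vs H='010': no prefix
  D='00' vs G='011': no prefix
  D='00' vs B='10': no prefix
  D='00' vs F='11': no prefix
  H='010' vs D='00': no prefix
  H='010' vs G='011': no prefix
  H='010' vs B='10': no prefix
  H='010' vs F='11': no prefix
  G='011' vs D='00': no prefix
  G='011' vs H='010': no prefix
  G='011' vs B='10': no prefix
  G='011' vs F='11': no prefix
  B='10' vs D='00': no prefix
  B='10' vs H='010': no prefix
  B='10' vs G='011': no prefix
  B='10' vs F='11': no prefix
  F='11' vs D='00': no prefix
  F='11' vs H='010': no prefix
  F='11' vs G='011': no prefix
  F='11' vs B='10': no prefix
No violation found over all pairs.

YES -- this is a valid prefix code. No codeword is a prefix of any other codeword.


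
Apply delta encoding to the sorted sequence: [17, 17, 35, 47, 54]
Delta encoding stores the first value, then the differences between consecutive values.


First value: 17
Deltas:
  17 - 17 = 0
  35 - 17 = 18
  47 - 35 = 12
  54 - 47 = 7


Delta encoded: [17, 0, 18, 12, 7]


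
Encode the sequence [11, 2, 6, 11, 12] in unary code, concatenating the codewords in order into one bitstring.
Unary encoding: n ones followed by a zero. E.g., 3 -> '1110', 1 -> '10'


Encode each number as n ones followed by a terminating 0:
  11 -> 111111111110 (12 bits)
  2 -> 110 (3 bits)
  6 -> 1111110 (7 bits)
  11 -> 111111111110 (12 bits)
  12 -> 1111111111110 (13 bits)
Total length = 12 + 3 + 7 + 12 + 13 = 47 bits.

Unary([11, 2, 6, 11, 12]) = 11111111111011011111101111111111101111111111110 (47 bits)


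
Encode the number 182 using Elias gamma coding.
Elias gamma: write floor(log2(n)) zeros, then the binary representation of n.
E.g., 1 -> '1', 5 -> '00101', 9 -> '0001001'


num_bits = floor(log2(182)) + 1 = 8
leading_zeros = num_bits - 1 = 7
binary(182) = 10110110

Elias gamma(182) = '0000000' + '10110110' = 000000010110110 (15 bits)


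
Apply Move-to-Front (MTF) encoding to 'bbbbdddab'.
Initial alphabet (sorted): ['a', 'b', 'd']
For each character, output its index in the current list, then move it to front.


MTF encoding:
'b': index 1 in ['a', 'b', 'd'] -> ['b', 'a', 'd']
'b': index 0 in ['b', 'a', 'd'] -> ['b', 'a', 'd']
'b': index 0 in ['b', 'a', 'd'] -> ['b', 'a', 'd']
'b': index 0 in ['b', 'a', 'd'] -> ['b', 'a', 'd']
'd': index 2 in ['b', 'a', 'd'] -> ['d', 'b', 'a']
'd': index 0 in ['d', 'b', 'a'] -> ['d', 'b', 'a']
'd': index 0 in ['d', 'b', 'a'] -> ['d', 'b', 'a']
'a': index 2 in ['d', 'b', 'a'] -> ['a', 'd', 'b']
'b': index 2 in ['a', 'd', 'b'] -> ['b', 'a', 'd']


Output: [1, 0, 0, 0, 2, 0, 0, 2, 2]


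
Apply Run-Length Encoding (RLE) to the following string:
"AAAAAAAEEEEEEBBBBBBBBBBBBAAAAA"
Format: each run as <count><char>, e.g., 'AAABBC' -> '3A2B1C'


Scanning runs left to right:
  i=0: run of 'A' x 7 -> '7A'
  i=7: run of 'E' x 6 -> '6E'
  i=13: run of 'B' x 12 -> '12B'
  i=25: run of 'A' x 5 -> '5A'

RLE = 7A6E12B5A


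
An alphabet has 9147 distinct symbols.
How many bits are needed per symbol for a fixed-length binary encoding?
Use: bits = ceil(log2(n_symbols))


log2(9147) = 13.1591
Bracket: 2^13 = 8192 < 9147 <= 2^14 = 16384
So ceil(log2(9147)) = 14

bits = ceil(log2(9147)) = ceil(13.1591) = 14 bits


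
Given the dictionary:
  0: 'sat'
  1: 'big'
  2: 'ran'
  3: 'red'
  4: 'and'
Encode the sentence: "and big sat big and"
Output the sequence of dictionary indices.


Look up each word in the dictionary:
  'and' -> 4
  'big' -> 1
  'sat' -> 0
  'big' -> 1
  'and' -> 4

Encoded: [4, 1, 0, 1, 4]


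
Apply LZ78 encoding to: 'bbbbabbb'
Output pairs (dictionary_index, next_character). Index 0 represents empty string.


LZ78 encoding steps:
Dictionary: {0: ''}
Step 1: w='' (idx 0), next='b' -> output (0, 'b'), add 'b' as idx 1
Step 2: w='b' (idx 1), next='b' -> output (1, 'b'), add 'bb' as idx 2
Step 3: w='b' (idx 1), next='a' -> output (1, 'a'), add 'ba' as idx 3
Step 4: w='bb' (idx 2), next='b' -> output (2, 'b'), add 'bbb' as idx 4


Encoded: [(0, 'b'), (1, 'b'), (1, 'a'), (2, 'b')]


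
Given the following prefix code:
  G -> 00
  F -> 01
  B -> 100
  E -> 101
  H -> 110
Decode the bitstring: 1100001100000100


Decoding step by step:
Bits 110 -> H
Bits 00 -> G
Bits 01 -> F
Bits 100 -> B
Bits 00 -> G
Bits 01 -> F
Bits 00 -> G


Decoded message: HGFBGFG


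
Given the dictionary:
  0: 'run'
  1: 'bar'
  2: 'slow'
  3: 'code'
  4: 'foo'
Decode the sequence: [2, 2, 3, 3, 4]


Look up each index in the dictionary:
  2 -> 'slow'
  2 -> 'slow'
  3 -> 'code'
  3 -> 'code'
  4 -> 'foo'

Decoded: "slow slow code code foo"


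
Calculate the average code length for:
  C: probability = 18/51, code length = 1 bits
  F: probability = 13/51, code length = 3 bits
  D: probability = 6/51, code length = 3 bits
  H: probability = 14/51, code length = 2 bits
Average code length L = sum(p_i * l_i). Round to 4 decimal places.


Weighted contributions p_i * l_i:
  C: (18/51) * 1 = 18/51
  F: (13/51) * 3 = 39/51
  D: (6/51) * 3 = 18/51
  H: (14/51) * 2 = 28/51
Sum = (18 + 39 + 18 + 28)/51 = 103/51

L = 103/51 = 2.0196 bits/symbol


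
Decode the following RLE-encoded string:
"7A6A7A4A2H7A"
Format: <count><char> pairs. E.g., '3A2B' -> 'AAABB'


Expanding each <count><char> pair:
  7A -> 'AAAAAAA'
  6A -> 'AAAAAA'
  7A -> 'AAAAAAA'
  4A -> 'AAAA'
  2H -> 'HH'
  7A -> 'AAAAAAA'

Decoded = AAAAAAAAAAAAAAAAAAAAAAAAHHAAAAAAA


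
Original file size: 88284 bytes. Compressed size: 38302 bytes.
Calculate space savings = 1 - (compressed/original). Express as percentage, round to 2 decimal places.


ratio = compressed/original = 38302/88284 = 0.43385
savings = 1 - ratio = 1 - 0.43385 = 0.56615
as a percentage: 0.56615 * 100 = 56.62%

Space savings = 1 - 38302/88284 = 56.62%


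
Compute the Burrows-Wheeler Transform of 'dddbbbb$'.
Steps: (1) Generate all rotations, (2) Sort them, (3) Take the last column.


Rotations (sorted):
  0: $dddbbbb -> last char: b
  1: b$dddbbb -> last char: b
  2: bb$dddbb -> last char: b
  3: bbb$dddb -> last char: b
  4: bbbb$ddd -> last char: d
  5: dbbbb$dd -> last char: d
  6: ddbbbb$d -> last char: d
  7: dddbbbb$ -> last char: $


BWT = bbbbddd$


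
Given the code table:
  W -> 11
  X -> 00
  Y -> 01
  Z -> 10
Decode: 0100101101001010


Decoding:
01 -> Y
00 -> X
10 -> Z
11 -> W
01 -> Y
00 -> X
10 -> Z
10 -> Z


Result: YXZWYXZZ


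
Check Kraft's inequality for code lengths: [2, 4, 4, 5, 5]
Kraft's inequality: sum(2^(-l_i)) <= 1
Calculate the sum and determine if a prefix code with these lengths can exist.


Sum = 2^(-2) + 2^(-4) + 2^(-4) + 2^(-5) + 2^(-5)
    = 0.25 + 0.0625 + 0.0625 + 0.03125 + 0.03125
    = 14/32 = 0.4375
Since 0.4375 <= 1, Kraft's inequality IS satisfied.
A prefix code with these lengths CAN exist.

Kraft sum = 0.4375. Satisfied.


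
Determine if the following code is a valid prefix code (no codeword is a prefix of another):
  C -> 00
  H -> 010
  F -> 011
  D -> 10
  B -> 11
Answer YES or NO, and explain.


Checking each pair (does one codeword prefix another?):
  C='00' vs H='010': no prefix
  C='00' vs F='011': no prefix
  C='00' vs D='10': no prefix
  C='00' vs B='11': no prefix
  H='010' vs C='00': no prefix
  H='010' vs F='011': no prefix
  H='010' vs D='10': no prefix
  H='010' vs B='11': no prefix
  F='011' vs C='00': no prefix
  F='011' vs H='010': no prefix
  F='011' vs D='10': no prefix
  F='011' vs B='11': no prefix
  D='10' vs C='00': no prefix
  D='10' vs H='010': no prefix
  D='10' vs F='011': no prefix
  D='10' vs B='11': no prefix
  B='11' vs C='00': no prefix
  B='11' vs H='010': no prefix
  B='11' vs F='011': no prefix
  B='11' vs D='10': no prefix
No violation found over all pairs.

YES -- this is a valid prefix code. No codeword is a prefix of any other codeword.


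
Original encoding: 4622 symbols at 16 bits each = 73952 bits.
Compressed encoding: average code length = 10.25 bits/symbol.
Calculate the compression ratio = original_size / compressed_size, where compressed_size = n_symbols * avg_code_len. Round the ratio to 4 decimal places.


original_size = n_symbols * orig_bits = 4622 * 16 = 73952 bits
compressed_size = n_symbols * avg_code_len = 4622 * 10.25 = 47375.5 bits
ratio = original_size / compressed_size = 73952 / 47375.5 = 1.561

Compression ratio = 1.561


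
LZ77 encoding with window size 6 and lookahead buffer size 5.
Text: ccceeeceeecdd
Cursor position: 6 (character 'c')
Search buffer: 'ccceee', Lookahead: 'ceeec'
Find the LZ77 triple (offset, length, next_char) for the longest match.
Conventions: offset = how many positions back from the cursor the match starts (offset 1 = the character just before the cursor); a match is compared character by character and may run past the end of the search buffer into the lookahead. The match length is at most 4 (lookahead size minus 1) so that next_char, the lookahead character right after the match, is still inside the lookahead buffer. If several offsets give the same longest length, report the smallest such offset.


Try each offset into the search buffer:
  offset=1 (pos 5, char 'e'): match length 0
  offset=2 (pos 4, char 'e'): match length 0
  offset=3 (pos 3, char 'e'): match length 0
  offset=4 (pos 2, char 'c'): match length 4
  offset=5 (pos 1, char 'c'): match length 1
  offset=6 (pos 0, char 'c'): match length 1
Longest match has length 4 at offset 4.
next_char = character at position 6 + 4 = 10 -> 'c'

Best match: offset=4, length=4 (matching 'ceee' starting at position 2)
LZ77 triple: (4, 4, 'c')


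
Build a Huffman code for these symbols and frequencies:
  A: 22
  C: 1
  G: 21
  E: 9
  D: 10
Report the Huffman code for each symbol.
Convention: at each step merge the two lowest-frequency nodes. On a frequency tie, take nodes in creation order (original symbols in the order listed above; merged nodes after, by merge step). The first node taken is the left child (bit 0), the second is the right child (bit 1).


Huffman tree construction:
Step 1: Merge C(1) + E(9) = 10
Step 2: Merge D(10) + (C+E)(10) = 20
Step 3: Merge (D+(C+E))(20) + G(21) = 41
Step 4: Merge A(22) + ((D+(C+E))+G)(41) = 63
Read each symbol's code off the tree from the root (left child = 0, right child = 1).

Codes:
  A: 0 (length 1)
  C: 1010 (length 4)
  G: 11 (length 2)
  E: 1011 (length 4)
  D: 100 (length 3)
Average code length: 134/63 = 2.1270 bits/symbol


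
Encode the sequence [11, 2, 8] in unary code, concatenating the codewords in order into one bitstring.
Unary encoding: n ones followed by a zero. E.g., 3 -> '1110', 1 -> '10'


Encode each number as n ones followed by a terminating 0:
  11 -> 111111111110 (12 bits)
  2 -> 110 (3 bits)
  8 -> 111111110 (9 bits)
Total length = 12 + 3 + 9 = 24 bits.

Unary([11, 2, 8]) = 111111111110110111111110 (24 bits)


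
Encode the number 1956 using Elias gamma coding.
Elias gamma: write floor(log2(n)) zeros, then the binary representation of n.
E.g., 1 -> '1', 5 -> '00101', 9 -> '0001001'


num_bits = floor(log2(1956)) + 1 = 11
leading_zeros = num_bits - 1 = 10
binary(1956) = 11110100100

Elias gamma(1956) = '0000000000' + '11110100100' = 000000000011110100100 (21 bits)


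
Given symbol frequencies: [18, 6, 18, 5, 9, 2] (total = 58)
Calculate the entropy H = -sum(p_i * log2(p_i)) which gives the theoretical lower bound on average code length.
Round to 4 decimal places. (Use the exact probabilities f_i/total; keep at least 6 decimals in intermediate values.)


Per-symbol terms -p_i * log2(p_i) with p_i = f_i/58:
  p = 18/58 = 0.310345: log2(p) = -1.688056, -p*log2(p) = 0.523879
  p = 6/58 = 0.103448: log2(p) = -3.273018, -p*log2(p) = 0.338588
  p = 18/58 = 0.310345: log2(p) = -1.688056, -p*log2(p) = 0.523879
  p = 5/58 = 0.086207: log2(p) = -3.536053, -p*log2(p) = 0.304832
  p = 9/58 = 0.155172: log2(p) = -2.688056, -p*log2(p) = 0.417112
  p = 2/58 = 0.034483: log2(p) = -4.857981, -p*log2(p) = 0.167517
H = 0.523879 + 0.338588 + 0.523879 + 0.304832 + 0.417112 + 0.167517 = 2.275807

H = 2.2758 bits/symbol


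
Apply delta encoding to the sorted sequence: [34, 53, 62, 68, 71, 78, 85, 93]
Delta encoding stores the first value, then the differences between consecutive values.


First value: 34
Deltas:
  53 - 34 = 19
  62 - 53 = 9
  68 - 62 = 6
  71 - 68 = 3
  78 - 71 = 7
  85 - 78 = 7
  93 - 85 = 8


Delta encoded: [34, 19, 9, 6, 3, 7, 7, 8]


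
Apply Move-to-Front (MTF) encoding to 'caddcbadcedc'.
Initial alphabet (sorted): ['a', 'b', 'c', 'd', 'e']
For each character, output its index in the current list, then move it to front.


MTF encoding:
'c': index 2 in ['a', 'b', 'c', 'd', 'e'] -> ['c', 'a', 'b', 'd', 'e']
'a': index 1 in ['c', 'a', 'b', 'd', 'e'] -> ['a', 'c', 'b', 'd', 'e']
'd': index 3 in ['a', 'c', 'b', 'd', 'e'] -> ['d', 'a', 'c', 'b', 'e']
'd': index 0 in ['d', 'a', 'c', 'b', 'e'] -> ['d', 'a', 'c', 'b', 'e']
'c': index 2 in ['d', 'a', 'c', 'b', 'e'] -> ['c', 'd', 'a', 'b', 'e']
'b': index 3 in ['c', 'd', 'a', 'b', 'e'] -> ['b', 'c', 'd', 'a', 'e']
'a': index 3 in ['b', 'c', 'd', 'a', 'e'] -> ['a', 'b', 'c', 'd', 'e']
'd': index 3 in ['a', 'b', 'c', 'd', 'e'] -> ['d', 'a', 'b', 'c', 'e']
'c': index 3 in ['d', 'a', 'b', 'c', 'e'] -> ['c', 'd', 'a', 'b', 'e']
'e': index 4 in ['c', 'd', 'a', 'b', 'e'] -> ['e', 'c', 'd', 'a', 'b']
'd': index 2 in ['e', 'c', 'd', 'a', 'b'] -> ['d', 'e', 'c', 'a', 'b']
'c': index 2 in ['d', 'e', 'c', 'a', 'b'] -> ['c', 'd', 'e', 'a', 'b']


Output: [2, 1, 3, 0, 2, 3, 3, 3, 3, 4, 2, 2]


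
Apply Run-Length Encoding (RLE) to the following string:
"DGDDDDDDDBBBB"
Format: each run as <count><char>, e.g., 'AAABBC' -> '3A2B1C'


Scanning runs left to right:
  i=0: run of 'D' x 1 -> '1D'
  i=1: run of 'G' x 1 -> '1G'
  i=2: run of 'D' x 7 -> '7D'
  i=9: run of 'B' x 4 -> '4B'

RLE = 1D1G7D4B


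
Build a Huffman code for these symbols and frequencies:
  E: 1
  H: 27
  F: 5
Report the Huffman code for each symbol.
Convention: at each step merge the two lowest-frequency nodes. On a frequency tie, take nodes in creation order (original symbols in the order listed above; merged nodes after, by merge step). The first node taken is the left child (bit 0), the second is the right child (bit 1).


Huffman tree construction:
Step 1: Merge E(1) + F(5) = 6
Step 2: Merge (E+F)(6) + H(27) = 33
Read each symbol's code off the tree from the root (left child = 0, right child = 1).

Codes:
  E: 00 (length 2)
  H: 1 (length 1)
  F: 01 (length 2)
Average code length: 39/33 = 1.1818 bits/symbol


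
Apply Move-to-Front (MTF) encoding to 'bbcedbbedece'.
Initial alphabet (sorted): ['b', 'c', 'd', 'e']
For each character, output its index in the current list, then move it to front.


MTF encoding:
'b': index 0 in ['b', 'c', 'd', 'e'] -> ['b', 'c', 'd', 'e']
'b': index 0 in ['b', 'c', 'd', 'e'] -> ['b', 'c', 'd', 'e']
'c': index 1 in ['b', 'c', 'd', 'e'] -> ['c', 'b', 'd', 'e']
'e': index 3 in ['c', 'b', 'd', 'e'] -> ['e', 'c', 'b', 'd']
'd': index 3 in ['e', 'c', 'b', 'd'] -> ['d', 'e', 'c', 'b']
'b': index 3 in ['d', 'e', 'c', 'b'] -> ['b', 'd', 'e', 'c']
'b': index 0 in ['b', 'd', 'e', 'c'] -> ['b', 'd', 'e', 'c']
'e': index 2 in ['b', 'd', 'e', 'c'] -> ['e', 'b', 'd', 'c']
'd': index 2 in ['e', 'b', 'd', 'c'] -> ['d', 'e', 'b', 'c']
'e': index 1 in ['d', 'e', 'b', 'c'] -> ['e', 'd', 'b', 'c']
'c': index 3 in ['e', 'd', 'b', 'c'] -> ['c', 'e', 'd', 'b']
'e': index 1 in ['c', 'e', 'd', 'b'] -> ['e', 'c', 'd', 'b']


Output: [0, 0, 1, 3, 3, 3, 0, 2, 2, 1, 3, 1]


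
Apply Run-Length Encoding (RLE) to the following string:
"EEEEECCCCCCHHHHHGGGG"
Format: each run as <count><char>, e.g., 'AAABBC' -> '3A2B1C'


Scanning runs left to right:
  i=0: run of 'E' x 5 -> '5E'
  i=5: run of 'C' x 6 -> '6C'
  i=11: run of 'H' x 5 -> '5H'
  i=16: run of 'G' x 4 -> '4G'

RLE = 5E6C5H4G
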